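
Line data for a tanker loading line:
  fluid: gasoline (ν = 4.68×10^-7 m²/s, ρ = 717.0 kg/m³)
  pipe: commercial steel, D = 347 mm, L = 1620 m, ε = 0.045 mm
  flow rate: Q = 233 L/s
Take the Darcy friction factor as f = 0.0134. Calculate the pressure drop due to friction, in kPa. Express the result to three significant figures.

Δp ≈ 136 kPa

V = 4Q/(πD²) = 4·0.233/(π·0.347²) = 2.464 m/s
h_f = f(L/D)V²/(2g) = 0.01340·(1620/0.347)·2.464²/(2·9.81) = 19.36 m
Δp = ρg·h_f = 717.0·9.81·19.36 = 136.1 kPa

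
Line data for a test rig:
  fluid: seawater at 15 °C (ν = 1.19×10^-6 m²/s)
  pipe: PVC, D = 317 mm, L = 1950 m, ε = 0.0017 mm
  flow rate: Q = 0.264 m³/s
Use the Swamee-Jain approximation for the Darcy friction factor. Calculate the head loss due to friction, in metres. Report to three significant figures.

V = 4Q/(πD²) = 4·0.264/(π·0.317²) = 3.345 m/s
Re = VD/ν = 3.345·0.317/1.19×10^-6 = 8.91×10^5 → turbulent
ε/D = 0.0017/317 = 5.36×10^-6
Swamee-Jain: f = 0.01196
h_f = f(L/D)V²/(2g) = 0.01196·(1950/0.317)·3.345²/(2·9.81) = 41.96 m

h_f ≈ 42.0 m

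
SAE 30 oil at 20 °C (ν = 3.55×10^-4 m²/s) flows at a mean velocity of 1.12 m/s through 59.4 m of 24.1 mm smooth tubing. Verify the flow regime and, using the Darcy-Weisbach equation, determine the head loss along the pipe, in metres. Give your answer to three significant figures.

Re = VD/ν = 1.12·0.02410/3.55×10^-4 = 76.0 → laminar (Re < 2300)
f = 64/Re = 0.8417
h_f = f(L/D)V²/(2g) = 0.8417·(59.4/0.02410)·1.12²/(2·9.81) = 132.6 m

h_f ≈ 133 m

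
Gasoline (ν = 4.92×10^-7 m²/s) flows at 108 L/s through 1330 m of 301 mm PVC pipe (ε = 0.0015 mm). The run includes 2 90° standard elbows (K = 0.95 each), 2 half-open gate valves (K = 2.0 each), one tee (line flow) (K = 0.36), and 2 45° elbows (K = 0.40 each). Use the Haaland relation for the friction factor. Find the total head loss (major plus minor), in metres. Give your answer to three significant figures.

V = 4Q/(πD²) = 1.518 m/s; V²/2g = 0.1174 m
Re = 9.29×10^5, ε/D = 4.98×10^-6 → f = 0.01181 (Haaland)
Major: h_f = f(L/D)·V²/2g = 0.01181·4419·0.1174 = 6.128 m
Minor: ΣK = 7.06; h_m = ΣK·V²/2g = 0.8289 m
Total H_L = 6.128 + 0.8289 = 6.957 m

H_L ≈ 6.96 m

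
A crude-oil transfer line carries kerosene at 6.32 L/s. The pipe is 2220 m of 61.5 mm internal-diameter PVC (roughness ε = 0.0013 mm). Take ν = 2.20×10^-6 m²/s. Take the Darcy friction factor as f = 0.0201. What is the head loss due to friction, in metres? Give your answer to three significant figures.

h_f ≈ 167 m

V = 4Q/(πD²) = 4·0.00632/(π·0.0615²) = 2.128 m/s
h_f = f(L/D)V²/(2g) = 0.02010·(2220/0.0615)·2.128²/(2·9.81) = 167.4 m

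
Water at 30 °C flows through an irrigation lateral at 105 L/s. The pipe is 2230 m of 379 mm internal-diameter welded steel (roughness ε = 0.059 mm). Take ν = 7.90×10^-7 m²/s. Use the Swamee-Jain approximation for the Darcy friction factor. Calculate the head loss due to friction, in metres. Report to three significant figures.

V = 4Q/(πD²) = 4·0.105/(π·0.379²) = 0.9307 m/s
Re = VD/ν = 0.9307·0.379/7.90×10^-7 = 4.47×10^5 → turbulent
ε/D = 0.059/379 = 1.56×10^-4
Swamee-Jain: f = 0.01525
h_f = f(L/D)V²/(2g) = 0.01525·(2230/0.379)·0.9307²/(2·9.81) = 3.961 m

h_f ≈ 3.96 m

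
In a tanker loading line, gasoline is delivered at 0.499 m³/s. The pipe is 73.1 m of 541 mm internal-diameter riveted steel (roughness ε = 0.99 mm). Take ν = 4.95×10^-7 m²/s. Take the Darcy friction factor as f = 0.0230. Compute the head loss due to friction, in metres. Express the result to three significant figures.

h_f ≈ 0.746 m

V = 4Q/(πD²) = 4·0.499/(π·0.541²) = 2.171 m/s
h_f = f(L/D)V²/(2g) = 0.02300·(73.1/0.541)·2.171²/(2·9.81) = 0.7464 m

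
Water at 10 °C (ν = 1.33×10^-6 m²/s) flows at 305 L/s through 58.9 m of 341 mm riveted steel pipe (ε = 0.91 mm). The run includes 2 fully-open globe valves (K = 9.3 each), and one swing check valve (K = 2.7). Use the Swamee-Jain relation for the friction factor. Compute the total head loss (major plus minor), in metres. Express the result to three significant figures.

H_L ≈ 14.6 m

V = 4Q/(πD²) = 3.340 m/s; V²/2g = 0.5685 m
Re = 8.56×10^5, ε/D = 0.00267 → f = 0.02558 (Swamee-Jain)
Major: h_f = f(L/D)·V²/2g = 0.02558·172.7·0.5685 = 2.511 m
Minor: ΣK = 21.3; h_m = ΣK·V²/2g = 12.11 m
Total H_L = 2.511 + 12.11 = 14.62 m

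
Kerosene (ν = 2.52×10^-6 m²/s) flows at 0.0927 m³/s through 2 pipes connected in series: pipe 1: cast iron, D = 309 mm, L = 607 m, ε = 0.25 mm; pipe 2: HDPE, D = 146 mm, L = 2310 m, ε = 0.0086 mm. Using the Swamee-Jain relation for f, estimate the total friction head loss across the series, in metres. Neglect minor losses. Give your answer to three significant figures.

Pipe 1: V = 1.236 m/s, Re = 1.52×10^5, ε/D = 8.09×10^-4, f = 0.02083, h_1 = f(L/D)V²/2g = 3.187 m
Pipe 2: V = 5.537 m/s, Re = 3.21×10^5, ε/D = 5.89×10^-5, f = 0.01487, h_2 = f(L/D)V²/2g = 367.8 m
Series → Q common, losses add: H = Σh = 371.0 m

H ≈ 371 m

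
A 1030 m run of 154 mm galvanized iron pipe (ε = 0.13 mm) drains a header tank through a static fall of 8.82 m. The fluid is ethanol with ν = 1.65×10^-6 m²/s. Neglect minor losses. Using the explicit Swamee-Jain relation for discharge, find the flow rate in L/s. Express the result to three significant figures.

Swamee-Jain (Type II): Q = -0.965·√(gD⁵h_f/L)·ln[ε/(3.7D) + √(3.17ν²L/(gD³h_f))]
√(gD⁵h_f/L) = √(9.81·0.154⁵·8.82/1030) = 0.002697
ε/(3.7D) = 2.28×10^-4; √(3.17ν²L/(gD³h_f)) = 1.68×10^-4
Q = -0.965·0.002697·ln(3.959×10^-4) = 0.02039 m³/s
Check: V = 1.09 m/s, Re = 1.02×10^5, f = 0.02174, h_f = 8.88 m ≈ 8.82 m ✓

Q ≈ 20.4 L/s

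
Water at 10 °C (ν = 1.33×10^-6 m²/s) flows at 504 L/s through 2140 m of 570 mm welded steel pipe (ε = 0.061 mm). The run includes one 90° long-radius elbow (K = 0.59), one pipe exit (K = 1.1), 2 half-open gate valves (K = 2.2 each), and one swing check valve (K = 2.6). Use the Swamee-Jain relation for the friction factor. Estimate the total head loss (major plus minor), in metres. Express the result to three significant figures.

V = 4Q/(πD²) = 1.975 m/s; V²/2g = 0.1988 m
Re = 8.46×10^5, ε/D = 1.07×10^-4 → f = 0.01380 (Swamee-Jain)
Major: h_f = f(L/D)·V²/2g = 0.01380·3754·0.1988 = 10.30 m
Minor: ΣK = 8.69; h_m = ΣK·V²/2g = 1.728 m
Total H_L = 10.30 + 1.728 = 12.03 m

H_L ≈ 12.0 m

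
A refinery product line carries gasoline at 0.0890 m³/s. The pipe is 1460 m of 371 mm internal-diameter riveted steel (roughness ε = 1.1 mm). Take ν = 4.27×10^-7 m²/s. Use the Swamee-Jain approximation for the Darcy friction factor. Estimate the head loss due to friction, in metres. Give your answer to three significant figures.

h_f ≈ 3.58 m

V = 4Q/(πD²) = 4·0.0890/(π·0.371²) = 0.8233 m/s
Re = VD/ν = 0.8233·0.371/4.27×10^-7 = 7.15×10^5 → turbulent
ε/D = 1.1/371 = 0.00296
Swamee-Jain: f = 0.02636
h_f = f(L/D)V²/(2g) = 0.02636·(1460/0.371)·0.8233²/(2·9.81) = 3.583 m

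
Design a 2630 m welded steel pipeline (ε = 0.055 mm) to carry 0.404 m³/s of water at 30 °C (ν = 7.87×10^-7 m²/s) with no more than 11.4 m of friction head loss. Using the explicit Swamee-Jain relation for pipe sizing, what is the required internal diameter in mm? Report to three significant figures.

D ≈ 534 mm

Swamee-Jain (Type III): D = 0.66·[ε^1.25·(LQ²/(gh_f))^4.75 + ν·Q^9.4·(L/(gh_f))^5.2]^0.04
LQ²/(gh_f) = 3.838; L/(gh_f) = 23.52
Term 1 = ε^1.25·(…)^4.75 = 0.00282; Term 2 = ν·Q^9.4·(…)^5.2 = 0.00212
D = 0.66·(0.00282 + 0.00212)^0.04 = 0.5337 m = 534 mm
Check: V = 1.81 m/s, Re = 1.22×10^6, f = 0.01334, h_f = 10.9 m ≈ 11.4 m ✓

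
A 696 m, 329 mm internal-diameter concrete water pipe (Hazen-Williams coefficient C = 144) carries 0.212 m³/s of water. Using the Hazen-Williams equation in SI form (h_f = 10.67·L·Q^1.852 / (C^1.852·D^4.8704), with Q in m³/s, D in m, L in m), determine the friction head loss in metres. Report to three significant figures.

h_f ≈ 9.49 m

h_f = 10.67·696·0.212^1.852 / (144^1.852·0.329^4.8704) = 9.491 m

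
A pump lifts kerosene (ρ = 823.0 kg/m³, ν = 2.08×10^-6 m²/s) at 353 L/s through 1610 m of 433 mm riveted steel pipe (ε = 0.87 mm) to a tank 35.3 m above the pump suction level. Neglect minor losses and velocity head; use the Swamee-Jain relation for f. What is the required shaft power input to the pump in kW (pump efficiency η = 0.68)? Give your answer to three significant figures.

P_shaft ≈ 257 kW

V = 4Q/(πD²) = 2.397 m/s; Re = 4.99×10^5; ε/D = 0.00201; f = 0.02393
h_f = f(L/D)V²/2g = 26.06 m
Total head H = z + h_f = 35.3 + 26.06 = 61.36 m
P_hyd = ρgQH = 823.0·9.81·0.353·61.36 = 174.9 kW
P_shaft = P_hyd/η = 174.9/0.68 = 257.2 kW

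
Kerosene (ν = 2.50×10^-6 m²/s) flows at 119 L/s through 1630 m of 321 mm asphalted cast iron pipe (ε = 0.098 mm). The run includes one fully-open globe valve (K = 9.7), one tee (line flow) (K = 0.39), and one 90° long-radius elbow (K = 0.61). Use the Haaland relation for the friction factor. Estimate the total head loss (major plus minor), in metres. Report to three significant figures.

H_L ≈ 11.1 m

V = 4Q/(πD²) = 1.470 m/s; V²/2g = 0.1102 m
Re = 1.89×10^5, ε/D = 3.05×10^-4 → f = 0.01765 (Haaland)
Major: h_f = f(L/D)·V²/2g = 0.01765·5078·0.1102 = 9.879 m
Minor: ΣK = 10.7; h_m = ΣK·V²/2g = 1.179 m
Total H_L = 9.879 + 1.179 = 11.06 m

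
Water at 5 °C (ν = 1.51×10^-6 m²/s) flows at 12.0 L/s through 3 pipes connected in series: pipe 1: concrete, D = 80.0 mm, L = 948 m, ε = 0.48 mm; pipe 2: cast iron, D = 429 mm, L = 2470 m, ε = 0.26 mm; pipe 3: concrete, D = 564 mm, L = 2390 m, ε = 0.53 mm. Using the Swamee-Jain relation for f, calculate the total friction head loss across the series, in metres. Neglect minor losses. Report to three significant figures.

H ≈ 114 m

Pipe 1: V = 2.387 m/s, Re = 1.26×10^5, ε/D = 0.00600, f = 0.03300, h_1 = f(L/D)V²/2g = 113.6 m
Pipe 2: V = 0.08302 m/s, Re = 2.36×10^4, ε/D = 6.06×10^-4, f = 0.02634, h_2 = f(L/D)V²/2g = 0.05327 m
Pipe 3: V = 0.04803 m/s, Re = 1.79×10^4, ε/D = 9.40×10^-4, f = 0.02861, h_3 = f(L/D)V²/2g = 0.01425 m
Series → Q common, losses add: H = Σh = 113.7 m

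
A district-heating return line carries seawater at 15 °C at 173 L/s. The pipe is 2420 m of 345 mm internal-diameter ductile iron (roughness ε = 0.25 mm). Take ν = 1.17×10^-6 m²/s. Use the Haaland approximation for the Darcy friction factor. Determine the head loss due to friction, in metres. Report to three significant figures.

V = 4Q/(πD²) = 4·0.173/(π·0.345²) = 1.851 m/s
Re = VD/ν = 1.851·0.345/1.17×10^-6 = 5.46×10^5 → turbulent
ε/D = 0.25/345 = 7.25×10^-4
Haaland: f = 0.01882
h_f = f(L/D)V²/(2g) = 0.01882·(2420/0.345)·1.851²/(2·9.81) = 23.04 m

h_f ≈ 23.0 m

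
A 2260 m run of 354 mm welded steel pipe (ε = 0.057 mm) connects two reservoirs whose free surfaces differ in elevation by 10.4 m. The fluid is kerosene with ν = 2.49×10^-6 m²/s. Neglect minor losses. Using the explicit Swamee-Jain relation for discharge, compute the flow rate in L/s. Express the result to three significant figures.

Q ≈ 135 L/s

Swamee-Jain (Type II): Q = -0.965·√(gD⁵h_f/L)·ln[ε/(3.7D) + √(3.17ν²L/(gD³h_f))]
√(gD⁵h_f/L) = √(9.81·0.354⁵·10.4/2260) = 0.01584
ε/(3.7D) = 4.35×10^-5; √(3.17ν²L/(gD³h_f)) = 9.91×10^-5
Q = -0.965·0.01584·ln(1.426×10^-4) = 0.1354 m³/s
Check: V = 1.38 m/s, Re = 1.96×10^5, f = 0.01691, h_f = 10.4 m ≈ 10.4 m ✓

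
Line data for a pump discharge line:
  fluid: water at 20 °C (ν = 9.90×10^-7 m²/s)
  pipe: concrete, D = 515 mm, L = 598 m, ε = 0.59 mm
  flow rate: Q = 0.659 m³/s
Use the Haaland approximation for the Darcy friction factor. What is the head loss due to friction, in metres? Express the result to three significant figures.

h_f ≈ 12.1 m

V = 4Q/(πD²) = 4·0.659/(π·0.515²) = 3.164 m/s
Re = VD/ν = 3.164·0.515/9.90×10^-7 = 1.65×10^6 → turbulent
ε/D = 0.59/515 = 0.00115
Haaland: f = 0.02049
h_f = f(L/D)V²/(2g) = 0.02049·(598/0.515)·3.164²/(2·9.81) = 12.14 m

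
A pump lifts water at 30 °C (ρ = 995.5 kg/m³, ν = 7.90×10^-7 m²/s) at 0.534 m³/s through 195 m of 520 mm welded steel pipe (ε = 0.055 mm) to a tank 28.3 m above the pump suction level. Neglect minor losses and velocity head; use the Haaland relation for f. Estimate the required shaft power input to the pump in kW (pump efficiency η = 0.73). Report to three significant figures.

P_shaft ≈ 213 kW

V = 4Q/(πD²) = 2.514 m/s; Re = 1.66×10^6; ε/D = 1.06×10^-4; f = 0.01297
h_f = f(L/D)V²/2g = 1.567 m
Total head H = z + h_f = 28.3 + 1.567 = 29.87 m
P_hyd = ρgQH = 995.5·9.81·0.534·29.87 = 155.8 kW
P_shaft = P_hyd/η = 155.8/0.73 = 213.4 kW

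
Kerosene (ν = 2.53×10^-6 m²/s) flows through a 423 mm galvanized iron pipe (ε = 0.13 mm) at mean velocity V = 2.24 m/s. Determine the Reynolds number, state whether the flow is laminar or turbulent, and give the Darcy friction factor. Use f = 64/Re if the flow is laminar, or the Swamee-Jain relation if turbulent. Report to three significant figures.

Re = VD/ν = 2.240·0.423/2.53×10^-6 = 3.75×10^5
Re > 4000 → turbulent; ε/D = 3.07×10^-4
Swamee-Jain: f = 0.01679

Re ≈ 3.75×10^5; turbulent; f ≈ 0.0168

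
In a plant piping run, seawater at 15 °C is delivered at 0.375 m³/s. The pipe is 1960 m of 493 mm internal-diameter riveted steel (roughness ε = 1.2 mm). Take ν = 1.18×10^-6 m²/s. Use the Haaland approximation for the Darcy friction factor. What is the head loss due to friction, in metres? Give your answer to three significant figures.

h_f ≈ 19.5 m

V = 4Q/(πD²) = 4·0.375/(π·0.493²) = 1.964 m/s
Re = VD/ν = 1.964·0.493/1.18×10^-6 = 8.21×10^5 → turbulent
ε/D = 1.2/493 = 0.00243
Haaland: f = 0.02492
h_f = f(L/D)V²/(2g) = 0.02492·(1960/0.493)·1.964²/(2·9.81) = 19.48 m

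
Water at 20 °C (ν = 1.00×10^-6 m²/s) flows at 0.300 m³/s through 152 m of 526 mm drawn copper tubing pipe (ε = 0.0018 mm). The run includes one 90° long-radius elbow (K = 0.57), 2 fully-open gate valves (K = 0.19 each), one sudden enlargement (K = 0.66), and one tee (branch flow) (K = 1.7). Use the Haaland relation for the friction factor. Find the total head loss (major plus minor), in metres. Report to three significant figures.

V = 4Q/(πD²) = 1.381 m/s; V²/2g = 0.09715 m
Re = 7.26×10^5, ε/D = 3.42×10^-6 → f = 0.01228 (Haaland)
Major: h_f = f(L/D)·V²/2g = 0.01228·289.0·0.09715 = 0.3448 m
Minor: ΣK = 3.31; h_m = ΣK·V²/2g = 0.3216 m
Total H_L = 0.3448 + 0.3216 = 0.6663 m

H_L ≈ 0.666 m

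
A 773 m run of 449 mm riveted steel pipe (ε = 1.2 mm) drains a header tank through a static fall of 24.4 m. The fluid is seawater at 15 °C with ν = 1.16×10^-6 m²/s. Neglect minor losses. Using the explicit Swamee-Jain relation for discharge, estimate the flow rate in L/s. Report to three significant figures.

Swamee-Jain (Type II): Q = -0.965·√(gD⁵h_f/L)·ln[ε/(3.7D) + √(3.17ν²L/(gD³h_f))]
√(gD⁵h_f/L) = √(9.81·0.449⁵·24.4/773) = 0.07517
ε/(3.7D) = 7.22×10^-4; √(3.17ν²L/(gD³h_f)) = 1.23×10^-5
Q = -0.965·0.07517·ln(7.347×10^-4) = 0.5235 m³/s
Check: V = 3.31 m/s, Re = 1.28×10^6, f = 0.02551, h_f = 24.5 m ≈ 24.4 m ✓

Q ≈ 523 L/s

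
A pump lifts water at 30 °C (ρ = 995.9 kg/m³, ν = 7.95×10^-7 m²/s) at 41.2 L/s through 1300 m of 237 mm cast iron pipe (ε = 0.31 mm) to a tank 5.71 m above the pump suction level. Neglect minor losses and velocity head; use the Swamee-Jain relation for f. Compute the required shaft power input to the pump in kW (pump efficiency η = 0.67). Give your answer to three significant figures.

V = 4Q/(πD²) = 0.9339 m/s; Re = 2.78×10^5; ε/D = 0.00131; f = 0.02200
h_f = f(L/D)V²/2g = 5.365 m
Total head H = z + h_f = 5.71 + 5.365 = 11.08 m
P_hyd = ρgQH = 995.9·9.81·0.0412·11.08 = 4.458 kW
P_shaft = P_hyd/η = 4.458/0.67 = 6.654 kW

P_shaft ≈ 6.65 kW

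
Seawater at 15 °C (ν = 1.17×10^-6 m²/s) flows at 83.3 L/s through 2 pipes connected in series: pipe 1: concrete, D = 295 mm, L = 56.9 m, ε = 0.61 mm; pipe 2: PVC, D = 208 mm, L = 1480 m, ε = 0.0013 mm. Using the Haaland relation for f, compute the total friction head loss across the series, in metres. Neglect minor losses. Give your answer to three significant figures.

H ≈ 29.7 m

Pipe 1: V = 1.219 m/s, Re = 3.07×10^5, ε/D = 0.00207, f = 0.02418, h_1 = f(L/D)V²/2g = 0.3531 m
Pipe 2: V = 2.451 m/s, Re = 4.36×10^5, ε/D = 6.25×10^-6, f = 0.01345, h_2 = f(L/D)V²/2g = 29.32 m
Series → Q common, losses add: H = Σh = 29.67 m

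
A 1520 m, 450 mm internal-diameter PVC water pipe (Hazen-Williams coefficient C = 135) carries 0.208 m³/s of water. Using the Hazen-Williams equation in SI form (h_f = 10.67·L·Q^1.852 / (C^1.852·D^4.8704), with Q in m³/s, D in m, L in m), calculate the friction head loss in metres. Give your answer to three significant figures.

h_f = 10.67·1520·0.208^1.852 / (135^1.852·0.450^4.8704) = 4.905 m

h_f ≈ 4.91 m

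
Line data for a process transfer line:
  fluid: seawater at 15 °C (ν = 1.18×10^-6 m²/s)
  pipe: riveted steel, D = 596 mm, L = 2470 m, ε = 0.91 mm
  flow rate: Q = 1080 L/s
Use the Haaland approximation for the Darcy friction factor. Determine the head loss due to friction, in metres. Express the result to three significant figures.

h_f ≈ 69.5 m

V = 4Q/(πD²) = 4·1.08/(π·0.596²) = 3.871 m/s
Re = VD/ν = 3.871·0.596/1.18×10^-6 = 1.96×10^6 → turbulent
ε/D = 0.91/596 = 0.00153
Haaland: f = 0.02197
h_f = f(L/D)V²/(2g) = 0.02197·(2470/0.596)·3.871²/(2·9.81) = 69.55 m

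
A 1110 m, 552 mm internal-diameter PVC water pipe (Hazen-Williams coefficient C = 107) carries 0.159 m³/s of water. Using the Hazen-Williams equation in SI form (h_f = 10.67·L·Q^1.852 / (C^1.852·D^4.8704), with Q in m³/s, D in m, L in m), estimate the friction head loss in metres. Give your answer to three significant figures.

h_f = 10.67·1110·0.159^1.852 / (107^1.852·0.552^4.8704) = 1.239 m

h_f ≈ 1.24 m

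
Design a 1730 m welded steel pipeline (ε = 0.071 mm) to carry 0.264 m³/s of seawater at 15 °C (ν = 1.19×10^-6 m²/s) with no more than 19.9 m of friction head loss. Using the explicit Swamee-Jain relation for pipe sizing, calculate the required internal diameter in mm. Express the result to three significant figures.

Swamee-Jain (Type III): D = 0.66·[ε^1.25·(LQ²/(gh_f))^4.75 + ν·Q^9.4·(L/(gh_f))^5.2]^0.04
LQ²/(gh_f) = 0.6176; L/(gh_f) = 8.862
Term 1 = ε^1.25·(…)^4.75 = 6.61×10^-7; Term 2 = ν·Q^9.4·(…)^5.2 = 3.68×10^-7
D = 0.66·(6.61×10^-7 + 3.68×10^-7)^0.04 = 0.3802 m = 380 mm
Check: V = 2.33 m/s, Re = 7.43×10^5, f = 0.01491, h_f = 18.7 m ≈ 19.9 m ✓

D ≈ 380 mm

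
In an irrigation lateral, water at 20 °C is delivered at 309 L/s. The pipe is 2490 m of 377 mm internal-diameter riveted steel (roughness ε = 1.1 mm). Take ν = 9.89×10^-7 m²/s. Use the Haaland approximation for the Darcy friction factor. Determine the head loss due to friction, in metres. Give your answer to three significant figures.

V = 4Q/(πD²) = 4·0.309/(π·0.377²) = 2.768 m/s
Re = VD/ν = 2.768·0.377/9.89×10^-7 = 1.06×10^6 → turbulent
ε/D = 1.1/377 = 0.00292
Haaland: f = 0.02613
h_f = f(L/D)V²/(2g) = 0.02613·(2490/0.377)·2.768²/(2·9.81) = 67.41 m

h_f ≈ 67.4 m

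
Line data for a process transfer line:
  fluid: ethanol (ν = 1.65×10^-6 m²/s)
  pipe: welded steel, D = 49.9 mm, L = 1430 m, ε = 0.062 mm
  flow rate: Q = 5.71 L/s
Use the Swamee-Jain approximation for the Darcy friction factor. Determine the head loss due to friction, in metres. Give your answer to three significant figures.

V = 4Q/(πD²) = 4·0.00571/(π·0.0499²) = 2.920 m/s
Re = VD/ν = 2.920·0.0499/1.65×10^-6 = 8.83×10^4 → turbulent
ε/D = 0.062/49.9 = 0.00124
Swamee-Jain: f = 0.02340
h_f = f(L/D)V²/(2g) = 0.02340·(1430/0.0499)·2.920²/(2·9.81) = 291.4 m

h_f ≈ 291 m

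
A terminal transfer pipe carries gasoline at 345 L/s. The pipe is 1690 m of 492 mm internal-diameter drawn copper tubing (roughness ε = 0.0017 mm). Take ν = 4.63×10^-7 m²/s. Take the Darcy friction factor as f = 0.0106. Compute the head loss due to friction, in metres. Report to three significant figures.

V = 4Q/(πD²) = 4·0.345/(π·0.492²) = 1.815 m/s
h_f = f(L/D)V²/(2g) = 0.01060·(1690/0.492)·1.815²/(2·9.81) = 6.111 m

h_f ≈ 6.11 m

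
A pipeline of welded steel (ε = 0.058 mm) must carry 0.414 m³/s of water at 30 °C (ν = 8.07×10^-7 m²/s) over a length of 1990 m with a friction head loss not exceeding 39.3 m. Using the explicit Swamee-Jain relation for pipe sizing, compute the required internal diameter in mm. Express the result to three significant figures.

Swamee-Jain (Type III): D = 0.66·[ε^1.25·(LQ²/(gh_f))^4.75 + ν·Q^9.4·(L/(gh_f))^5.2]^0.04
LQ²/(gh_f) = 0.8847; L/(gh_f) = 5.162
Term 1 = ε^1.25·(…)^4.75 = 2.83×10^-6; Term 2 = ν·Q^9.4·(…)^5.2 = 1.03×10^-6
D = 0.66·(2.83×10^-6 + 1.03×10^-6)^0.04 = 0.4009 m = 401 mm
Check: V = 3.28 m/s, Re = 1.63×10^6, f = 0.01372, h_f = 37.3 m ≈ 39.3 m ✓

D ≈ 401 mm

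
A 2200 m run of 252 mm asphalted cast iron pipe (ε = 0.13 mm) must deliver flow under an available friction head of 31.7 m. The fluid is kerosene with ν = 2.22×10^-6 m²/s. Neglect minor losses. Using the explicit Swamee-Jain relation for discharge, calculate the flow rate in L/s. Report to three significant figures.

Q ≈ 97.3 L/s

Swamee-Jain (Type II): Q = -0.965·√(gD⁵h_f/L)·ln[ε/(3.7D) + √(3.17ν²L/(gD³h_f))]
√(gD⁵h_f/L) = √(9.81·0.252⁵·31.7/2200) = 0.01199
ε/(3.7D) = 1.39×10^-4; √(3.17ν²L/(gD³h_f)) = 8.31×10^-5
Q = -0.965·0.01199·ln(2.225×10^-4) = 0.09727 m³/s
Check: V = 1.95 m/s, Re = 2.21×10^5, f = 0.01885, h_f = 31.9 m ≈ 31.7 m ✓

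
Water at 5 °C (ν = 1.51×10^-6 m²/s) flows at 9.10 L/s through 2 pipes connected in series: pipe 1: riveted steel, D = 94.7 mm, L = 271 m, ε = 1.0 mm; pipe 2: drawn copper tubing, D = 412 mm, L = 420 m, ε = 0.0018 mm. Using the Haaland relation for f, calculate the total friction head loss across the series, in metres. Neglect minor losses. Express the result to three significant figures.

Pipe 1: V = 1.292 m/s, Re = 8.10×10^4, ε/D = 0.0106, f = 0.03936, h_1 = f(L/D)V²/2g = 9.581 m
Pipe 2: V = 0.06826 m/s, Re = 1.86×10^4, ε/D = 4.37×10^-6, f = 0.02622, h_2 = f(L/D)V²/2g = 0.006347 m
Series → Q common, losses add: H = Σh = 9.588 m

H ≈ 9.59 m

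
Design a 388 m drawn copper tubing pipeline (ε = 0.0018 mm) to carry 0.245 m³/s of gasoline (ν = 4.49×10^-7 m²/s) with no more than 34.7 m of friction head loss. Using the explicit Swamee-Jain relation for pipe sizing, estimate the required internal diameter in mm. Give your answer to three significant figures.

Swamee-Jain (Type III): D = 0.66·[ε^1.25·(LQ²/(gh_f))^4.75 + ν·Q^9.4·(L/(gh_f))^5.2]^0.04
LQ²/(gh_f) = 0.06842; L/(gh_f) = 1.140
Term 1 = ε^1.25·(…)^4.75 = 1.93×10^-13; Term 2 = ν·Q^9.4·(…)^5.2 = 1.61×10^-12
D = 0.66·(1.93×10^-13 + 1.61×10^-12)^0.04 = 0.2237 m = 224 mm
Check: V = 6.23 m/s, Re = 3.11×10^6, f = 0.01007, h_f = 34.6 m ≈ 34.7 m ✓

D ≈ 224 mm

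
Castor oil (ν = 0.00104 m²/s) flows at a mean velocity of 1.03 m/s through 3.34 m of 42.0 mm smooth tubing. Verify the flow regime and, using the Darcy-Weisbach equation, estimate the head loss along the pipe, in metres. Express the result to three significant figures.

Re = VD/ν = 1.03·0.04200/0.00104 = 41.6 → laminar (Re < 2300)
f = 64/Re = 1.539
h_f = f(L/D)V²/(2g) = 1.539·(3.34/0.04200)·1.03²/(2·9.81) = 6.616 m

h_f ≈ 6.62 m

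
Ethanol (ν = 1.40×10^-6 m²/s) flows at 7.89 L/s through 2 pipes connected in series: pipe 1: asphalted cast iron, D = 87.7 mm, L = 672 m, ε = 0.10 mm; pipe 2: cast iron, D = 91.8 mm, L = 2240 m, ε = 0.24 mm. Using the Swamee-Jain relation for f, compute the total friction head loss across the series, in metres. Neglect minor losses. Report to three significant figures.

Pipe 1: V = 1.306 m/s, Re = 8.18×10^4, ε/D = 0.00114, f = 0.02325, h_1 = f(L/D)V²/2g = 15.49 m
Pipe 2: V = 1.192 m/s, Re = 7.82×10^4, ε/D = 0.00261, f = 0.02723, h_2 = f(L/D)V²/2g = 48.12 m
Series → Q common, losses add: H = Σh = 63.61 m

H ≈ 63.6 m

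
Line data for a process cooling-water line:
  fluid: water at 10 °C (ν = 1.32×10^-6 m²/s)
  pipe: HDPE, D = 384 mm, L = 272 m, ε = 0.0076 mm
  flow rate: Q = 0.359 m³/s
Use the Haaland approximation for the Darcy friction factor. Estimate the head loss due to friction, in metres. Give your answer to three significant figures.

h_f ≈ 4.21 m

V = 4Q/(πD²) = 4·0.359/(π·0.384²) = 3.100 m/s
Re = VD/ν = 3.100·0.384/1.32×10^-6 = 9.02×10^5 → turbulent
ε/D = 0.0076/384 = 1.98×10^-5
Haaland: f = 0.01214
h_f = f(L/D)V²/(2g) = 0.01214·(272/0.384)·3.100²/(2·9.81) = 4.210 m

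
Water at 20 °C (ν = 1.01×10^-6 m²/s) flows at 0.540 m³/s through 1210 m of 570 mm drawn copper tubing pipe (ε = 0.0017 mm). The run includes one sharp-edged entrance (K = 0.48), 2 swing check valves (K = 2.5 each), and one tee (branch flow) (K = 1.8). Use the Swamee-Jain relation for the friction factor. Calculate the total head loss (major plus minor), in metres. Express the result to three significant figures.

H_L ≈ 7.16 m

V = 4Q/(πD²) = 2.116 m/s; V²/2g = 0.2282 m
Re = 1.19×10^6, ε/D = 2.98×10^-6 → f = 0.01135 (Swamee-Jain)
Major: h_f = f(L/D)·V²/2g = 0.01135·2123·0.2282 = 5.500 m
Minor: ΣK = 7.28; h_m = ΣK·V²/2g = 1.662 m
Total H_L = 5.500 + 1.662 = 7.162 m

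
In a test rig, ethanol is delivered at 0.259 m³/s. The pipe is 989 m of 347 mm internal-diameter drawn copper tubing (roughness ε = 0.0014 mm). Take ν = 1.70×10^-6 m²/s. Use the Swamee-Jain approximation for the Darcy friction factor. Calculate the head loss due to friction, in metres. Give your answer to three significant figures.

h_f ≈ 14.1 m

V = 4Q/(πD²) = 4·0.259/(π·0.347²) = 2.739 m/s
Re = VD/ν = 2.739·0.347/1.70×10^-6 = 5.59×10^5 → turbulent
ε/D = 0.0014/347 = 4.03×10^-6
Swamee-Jain: f = 0.01290
h_f = f(L/D)V²/(2g) = 0.01290·(989/0.347)·2.739²/(2·9.81) = 14.06 m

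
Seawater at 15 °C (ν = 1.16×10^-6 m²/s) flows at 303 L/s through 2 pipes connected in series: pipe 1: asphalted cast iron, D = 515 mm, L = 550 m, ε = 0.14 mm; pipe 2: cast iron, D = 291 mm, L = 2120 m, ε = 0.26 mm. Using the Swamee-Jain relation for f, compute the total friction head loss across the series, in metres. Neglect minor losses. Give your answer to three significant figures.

Pipe 1: V = 1.455 m/s, Re = 6.46×10^5, ε/D = 2.72×10^-4, f = 0.01587, h_1 = f(L/D)V²/2g = 1.828 m
Pipe 2: V = 4.556 m/s, Re = 1.14×10^6, ε/D = 8.93×10^-4, f = 0.01948, h_2 = f(L/D)V²/2g = 150.2 m
Series → Q common, losses add: H = Σh = 152.0 m

H ≈ 152 m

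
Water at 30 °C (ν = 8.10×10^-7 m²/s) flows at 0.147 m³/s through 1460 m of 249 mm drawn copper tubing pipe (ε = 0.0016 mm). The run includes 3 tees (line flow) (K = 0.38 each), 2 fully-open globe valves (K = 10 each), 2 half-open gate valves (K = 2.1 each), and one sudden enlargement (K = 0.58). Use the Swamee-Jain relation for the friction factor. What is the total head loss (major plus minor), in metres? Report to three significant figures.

V = 4Q/(πD²) = 3.019 m/s; V²/2g = 0.4645 m
Re = 9.28×10^5, ε/D = 6.43×10^-6 → f = 0.01191 (Swamee-Jain)
Major: h_f = f(L/D)·V²/2g = 0.01191·5863·0.4645 = 32.43 m
Minor: ΣK = 25.9; h_m = ΣK·V²/2g = 12.04 m
Total H_L = 32.43 + 12.04 = 44.47 m

H_L ≈ 44.5 m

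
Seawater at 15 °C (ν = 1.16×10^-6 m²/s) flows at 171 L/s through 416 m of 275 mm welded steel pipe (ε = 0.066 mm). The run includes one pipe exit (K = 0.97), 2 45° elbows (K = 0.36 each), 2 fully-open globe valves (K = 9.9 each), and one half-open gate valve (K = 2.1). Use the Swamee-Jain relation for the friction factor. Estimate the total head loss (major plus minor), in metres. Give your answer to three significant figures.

H_L ≈ 19.9 m

V = 4Q/(πD²) = 2.879 m/s; V²/2g = 0.4225 m
Re = 6.83×10^5, ε/D = 2.40×10^-4 → f = 0.01553 (Swamee-Jain)
Major: h_f = f(L/D)·V²/2g = 0.01553·1513·0.4225 = 9.922 m
Minor: ΣK = 23.6; h_m = ΣK·V²/2g = 9.966 m
Total H_L = 9.922 + 9.966 = 19.89 m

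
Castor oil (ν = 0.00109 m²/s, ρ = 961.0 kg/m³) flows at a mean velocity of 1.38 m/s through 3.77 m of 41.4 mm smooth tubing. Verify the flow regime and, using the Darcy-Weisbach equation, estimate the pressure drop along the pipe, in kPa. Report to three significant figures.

Re = VD/ν = 1.38·0.04140/0.00109 = 52.4 → laminar (Re < 2300)
f = 64/Re = 1.221
h_f = f(L/D)V²/(2g) = 1.221·(3.77/0.04140)·1.38²/(2·9.81) = 10.79 m
Δp = ρg·h_f = 961.0·9.81·10.79 = 101.7 kPa

Δp ≈ 102 kPa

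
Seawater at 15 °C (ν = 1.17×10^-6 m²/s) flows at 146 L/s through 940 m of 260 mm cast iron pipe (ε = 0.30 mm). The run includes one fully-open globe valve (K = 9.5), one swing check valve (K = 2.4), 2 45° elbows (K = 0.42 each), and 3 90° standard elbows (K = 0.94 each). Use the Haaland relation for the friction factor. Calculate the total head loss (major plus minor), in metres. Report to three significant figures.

V = 4Q/(πD²) = 2.750 m/s; V²/2g = 0.3854 m
Re = 6.11×10^5, ε/D = 0.00115 → f = 0.02077 (Haaland)
Major: h_f = f(L/D)·V²/2g = 0.02077·3615·0.3854 = 28.94 m
Minor: ΣK = 15.6; h_m = ΣK·V²/2g = 5.997 m
Total H_L = 28.94 + 5.997 = 34.94 m

H_L ≈ 34.9 m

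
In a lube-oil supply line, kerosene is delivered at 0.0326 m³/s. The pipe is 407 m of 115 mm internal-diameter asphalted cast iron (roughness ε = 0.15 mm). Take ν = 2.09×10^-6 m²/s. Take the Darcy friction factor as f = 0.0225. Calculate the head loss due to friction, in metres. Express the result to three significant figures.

h_f ≈ 40.0 m

V = 4Q/(πD²) = 4·0.0326/(π·0.115²) = 3.139 m/s
h_f = f(L/D)V²/(2g) = 0.02250·(407/0.115)·3.139²/(2·9.81) = 39.98 m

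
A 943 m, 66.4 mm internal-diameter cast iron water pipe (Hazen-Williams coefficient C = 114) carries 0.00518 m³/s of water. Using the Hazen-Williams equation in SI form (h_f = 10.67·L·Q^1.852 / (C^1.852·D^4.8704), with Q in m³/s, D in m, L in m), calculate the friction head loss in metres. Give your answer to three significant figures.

h_f = 10.67·943·0.00518^1.852 / (114^1.852·0.0664^4.8704) = 49.74 m

h_f ≈ 49.7 m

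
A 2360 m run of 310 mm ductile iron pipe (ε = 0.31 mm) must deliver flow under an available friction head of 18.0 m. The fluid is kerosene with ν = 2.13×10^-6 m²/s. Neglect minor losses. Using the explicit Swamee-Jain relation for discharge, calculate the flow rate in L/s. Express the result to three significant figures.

Swamee-Jain (Type II): Q = -0.965·√(gD⁵h_f/L)·ln[ε/(3.7D) + √(3.17ν²L/(gD³h_f))]
√(gD⁵h_f/L) = √(9.81·0.310⁵·18.0/2360) = 0.01464
ε/(3.7D) = 2.70×10^-4; √(3.17ν²L/(gD³h_f)) = 8.03×10^-5
Q = -0.965·0.01464·ln(3.506×10^-4) = 0.1124 m³/s
Check: V = 1.49 m/s, Re = 2.17×10^5, f = 0.02109, h_f = 18.1 m ≈ 18.0 m ✓

Q ≈ 112 L/s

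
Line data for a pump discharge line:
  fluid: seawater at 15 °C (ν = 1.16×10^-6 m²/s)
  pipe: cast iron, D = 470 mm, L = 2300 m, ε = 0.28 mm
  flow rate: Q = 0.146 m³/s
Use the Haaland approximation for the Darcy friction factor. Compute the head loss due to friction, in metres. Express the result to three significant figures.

V = 4Q/(πD²) = 4·0.146/(π·0.470²) = 0.8415 m/s
Re = VD/ν = 0.8415·0.470/1.16×10^-6 = 3.41×10^5 → turbulent
ε/D = 0.28/470 = 5.96×10^-4
Haaland: f = 0.01848
h_f = f(L/D)V²/(2g) = 0.01848·(2300/0.470)·0.8415²/(2·9.81) = 3.264 m

h_f ≈ 3.26 m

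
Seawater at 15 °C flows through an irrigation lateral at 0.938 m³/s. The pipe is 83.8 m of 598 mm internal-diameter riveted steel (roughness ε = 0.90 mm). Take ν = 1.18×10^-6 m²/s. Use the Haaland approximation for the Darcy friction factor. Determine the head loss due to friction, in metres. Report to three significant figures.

V = 4Q/(πD²) = 4·0.938/(π·0.598²) = 3.340 m/s
Re = VD/ν = 3.340·0.598/1.18×10^-6 = 1.69×10^6 → turbulent
ε/D = 0.90/598 = 0.00151
Haaland: f = 0.02191
h_f = f(L/D)V²/(2g) = 0.02191·(83.8/0.598)·3.340²/(2·9.81) = 1.745 m

h_f ≈ 1.75 m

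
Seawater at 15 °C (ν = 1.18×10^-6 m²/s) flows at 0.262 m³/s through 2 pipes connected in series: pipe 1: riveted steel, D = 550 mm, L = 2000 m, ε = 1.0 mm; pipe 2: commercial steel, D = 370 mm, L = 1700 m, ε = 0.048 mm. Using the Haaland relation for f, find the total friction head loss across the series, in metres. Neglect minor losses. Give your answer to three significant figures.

H ≈ 24.7 m

Pipe 1: V = 1.103 m/s, Re = 5.14×10^5, ε/D = 0.00182, f = 0.02322, h_1 = f(L/D)V²/2g = 5.233 m
Pipe 2: V = 2.437 m/s, Re = 7.64×10^5, ε/D = 1.30×10^-4, f = 0.01403, h_2 = f(L/D)V²/2g = 19.50 m
Series → Q common, losses add: H = Σh = 24.74 m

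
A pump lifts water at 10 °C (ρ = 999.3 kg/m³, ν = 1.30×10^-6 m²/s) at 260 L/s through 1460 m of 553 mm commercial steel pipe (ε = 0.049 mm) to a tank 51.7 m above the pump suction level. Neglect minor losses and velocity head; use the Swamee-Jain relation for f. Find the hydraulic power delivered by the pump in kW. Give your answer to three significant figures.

V = 4Q/(πD²) = 1.083 m/s; Re = 4.60×10^5; ε/D = 8.86×10^-5; f = 0.01448
h_f = f(L/D)V²/2g = 2.283 m
Total head H = z + h_f = 51.7 + 2.283 = 53.98 m
P_hyd = ρgQH = 999.3·9.81·0.260·53.98 = 137.6 kW

P_hyd ≈ 138 kW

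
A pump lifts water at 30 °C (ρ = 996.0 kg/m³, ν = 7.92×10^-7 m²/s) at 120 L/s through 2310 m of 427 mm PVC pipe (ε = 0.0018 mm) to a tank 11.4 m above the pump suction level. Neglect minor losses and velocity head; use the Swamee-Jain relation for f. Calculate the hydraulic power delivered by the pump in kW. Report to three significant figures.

V = 4Q/(πD²) = 0.8380 m/s; Re = 4.52×10^5; ε/D = 4.22×10^-6; f = 0.01340
h_f = f(L/D)V²/2g = 2.594 m
Total head H = z + h_f = 11.4 + 2.594 = 13.99 m
P_hyd = ρgQH = 996.0·9.81·0.120·13.99 = 16.41 kW

P_hyd ≈ 16.4 kW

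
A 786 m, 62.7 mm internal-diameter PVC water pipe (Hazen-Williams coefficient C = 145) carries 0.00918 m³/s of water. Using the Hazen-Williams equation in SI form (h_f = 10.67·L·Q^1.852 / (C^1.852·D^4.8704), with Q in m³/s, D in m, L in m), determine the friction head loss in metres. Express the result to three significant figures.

h_f ≈ 101 m

h_f = 10.67·786·0.00918^1.852 / (145^1.852·0.0627^4.8704) = 101.3 m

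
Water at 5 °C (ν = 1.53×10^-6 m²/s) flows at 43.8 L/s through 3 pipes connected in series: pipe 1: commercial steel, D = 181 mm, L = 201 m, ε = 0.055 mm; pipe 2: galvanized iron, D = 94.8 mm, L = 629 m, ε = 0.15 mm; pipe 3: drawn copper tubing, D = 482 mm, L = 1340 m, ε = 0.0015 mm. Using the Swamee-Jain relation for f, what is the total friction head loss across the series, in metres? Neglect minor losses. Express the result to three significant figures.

Pipe 1: V = 1.702 m/s, Re = 2.01×10^5, ε/D = 3.04×10^-4, f = 0.01780, h_1 = f(L/D)V²/2g = 2.919 m
Pipe 2: V = 6.205 m/s, Re = 3.84×10^5, ε/D = 0.00158, f = 0.02272, h_2 = f(L/D)V²/2g = 295.8 m
Pipe 3: V = 0.2400 m/s, Re = 7.56×10^4, ε/D = 3.11×10^-6, f = 0.01897, h_3 = f(L/D)V²/2g = 0.1549 m
Series → Q common, losses add: H = Σh = 298.9 m

H ≈ 299 m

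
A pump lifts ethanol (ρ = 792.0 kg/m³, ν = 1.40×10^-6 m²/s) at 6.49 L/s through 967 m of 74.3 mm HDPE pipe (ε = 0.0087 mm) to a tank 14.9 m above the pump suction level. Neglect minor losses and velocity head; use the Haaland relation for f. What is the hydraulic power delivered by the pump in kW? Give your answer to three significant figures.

V = 4Q/(πD²) = 1.497 m/s; Re = 7.94×10^4; ε/D = 1.17×10^-4; f = 0.01916
h_f = f(L/D)V²/2g = 28.48 m
Total head H = z + h_f = 14.9 + 28.48 = 43.38 m
P_hyd = ρgQH = 792.0·9.81·0.00649·43.38 = 2.187 kW

P_hyd ≈ 2.19 kW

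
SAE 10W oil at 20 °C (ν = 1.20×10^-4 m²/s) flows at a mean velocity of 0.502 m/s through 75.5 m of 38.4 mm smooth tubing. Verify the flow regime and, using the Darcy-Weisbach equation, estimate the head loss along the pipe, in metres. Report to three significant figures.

Re = VD/ν = 0.502·0.03840/1.20×10^-4 = 161 → laminar (Re < 2300)
f = 64/Re = 0.3984
h_f = f(L/D)V²/(2g) = 0.3984·(75.5/0.03840)·0.502²/(2·9.81) = 10.06 m

h_f ≈ 10.1 m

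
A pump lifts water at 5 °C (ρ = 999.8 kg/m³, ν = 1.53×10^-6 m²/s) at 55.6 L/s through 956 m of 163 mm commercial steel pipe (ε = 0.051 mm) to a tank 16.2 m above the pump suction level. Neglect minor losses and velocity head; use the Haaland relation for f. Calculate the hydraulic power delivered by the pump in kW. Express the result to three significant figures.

V = 4Q/(πD²) = 2.664 m/s; Re = 2.84×10^5; ε/D = 3.13×10^-4; f = 0.01698
h_f = f(L/D)V²/2g = 36.03 m
Total head H = z + h_f = 16.2 + 36.03 = 52.23 m
P_hyd = ρgQH = 999.8·9.81·0.0556·52.23 = 28.48 kW

P_hyd ≈ 28.5 kW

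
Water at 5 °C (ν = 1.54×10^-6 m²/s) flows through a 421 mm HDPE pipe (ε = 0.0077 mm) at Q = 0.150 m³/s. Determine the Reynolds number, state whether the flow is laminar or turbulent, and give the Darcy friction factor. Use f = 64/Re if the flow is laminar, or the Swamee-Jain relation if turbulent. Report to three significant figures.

Re ≈ 2.95×10^5; turbulent; f ≈ 0.0146

V = 4Q/(πD²) = 1.078 m/s
Re = VD/ν = 1.078·0.421/1.54×10^-6 = 2.95×10^5
Re > 4000 → turbulent; ε/D = 1.83×10^-5
Swamee-Jain: f = 0.01463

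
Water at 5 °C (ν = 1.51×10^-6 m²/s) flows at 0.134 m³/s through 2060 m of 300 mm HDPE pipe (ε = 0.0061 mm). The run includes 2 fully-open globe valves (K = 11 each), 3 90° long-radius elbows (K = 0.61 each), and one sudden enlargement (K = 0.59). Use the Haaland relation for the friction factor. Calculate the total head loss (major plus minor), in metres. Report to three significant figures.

H_L ≈ 22.0 m

V = 4Q/(πD²) = 1.896 m/s; V²/2g = 0.1832 m
Re = 3.77×10^5, ε/D = 2.03×10^-5 → f = 0.01395 (Haaland)
Major: h_f = f(L/D)·V²/2g = 0.01395·6867·0.1832 = 17.54 m
Minor: ΣK = 24.4; h_m = ΣK·V²/2g = 4.473 m
Total H_L = 17.54 + 4.473 = 22.02 m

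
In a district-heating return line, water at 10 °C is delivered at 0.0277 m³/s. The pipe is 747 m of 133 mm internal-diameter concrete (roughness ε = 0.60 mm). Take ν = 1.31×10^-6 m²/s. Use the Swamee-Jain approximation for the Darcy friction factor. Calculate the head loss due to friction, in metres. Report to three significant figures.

h_f ≈ 34.3 m

V = 4Q/(πD²) = 4·0.0277/(π·0.133²) = 1.994 m/s
Re = VD/ν = 1.994·0.133/1.31×10^-6 = 2.02×10^5 → turbulent
ε/D = 0.60/133 = 0.00451
Swamee-Jain: f = 0.03012
h_f = f(L/D)V²/(2g) = 0.03012·(747/0.133)·1.994²/(2·9.81) = 34.28 m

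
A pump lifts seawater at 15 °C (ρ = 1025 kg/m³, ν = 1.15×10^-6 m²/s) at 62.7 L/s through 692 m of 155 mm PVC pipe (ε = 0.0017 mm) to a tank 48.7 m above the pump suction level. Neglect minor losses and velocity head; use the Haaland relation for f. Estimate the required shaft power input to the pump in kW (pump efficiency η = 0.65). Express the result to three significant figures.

P_shaft ≈ 80.0 kW

V = 4Q/(πD²) = 3.323 m/s; Re = 4.48×10^5; ε/D = 1.10×10^-5; f = 0.01344
h_f = f(L/D)V²/2g = 33.77 m
Total head H = z + h_f = 48.7 + 33.77 = 82.47 m
P_hyd = ρgQH = 1025·9.81·0.0627·82.47 = 51.99 kW
P_shaft = P_hyd/η = 51.99/0.65 = 79.99 kW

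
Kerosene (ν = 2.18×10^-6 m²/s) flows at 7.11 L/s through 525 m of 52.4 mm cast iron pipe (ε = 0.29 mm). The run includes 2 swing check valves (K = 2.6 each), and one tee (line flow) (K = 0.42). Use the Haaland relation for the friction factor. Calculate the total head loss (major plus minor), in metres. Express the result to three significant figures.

V = 4Q/(πD²) = 3.297 m/s; V²/2g = 0.5540 m
Re = 7.92×10^4, ε/D = 0.00553 → f = 0.03239 (Haaland)
Major: h_f = f(L/D)·V²/2g = 0.03239·10019·0.5540 = 179.8 m
Minor: ΣK = 5.62; h_m = ΣK·V²/2g = 3.114 m
Total H_L = 179.8 + 3.114 = 182.9 m

H_L ≈ 183 m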